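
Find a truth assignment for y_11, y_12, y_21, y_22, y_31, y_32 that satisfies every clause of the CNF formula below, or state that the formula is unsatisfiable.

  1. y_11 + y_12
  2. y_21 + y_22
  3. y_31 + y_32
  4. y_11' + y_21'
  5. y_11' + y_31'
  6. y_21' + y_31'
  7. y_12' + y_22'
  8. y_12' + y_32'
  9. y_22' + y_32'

UNSATISFIABLE

Branch on y_11: set y_11 = 1.
The clause (y_21') is unit, so y_21 = 0.
The clause (y_22) is unit, so y_22 = 1.
The clause (y_31') is unit, so y_31 = 0.
The clause (y_32) is unit, so y_32 = 1.
Now (y_32') is unsatisfied and unit — conflict.
So y_11 must be the other value — set y_11 = 0.
The clause (y_12) is unit, so y_12 = 1.
The clause (y_22') is unit, so y_22 = 0.
The clause (y_21) is unit, so y_21 = 1.
The clause (y_31') is unit, so y_31 = 0.
The clause (y_32) is unit, so y_32 = 1.
Now (y_32') is unsatisfied and unit — conflict.
Either choice for y_11 ends in contradiction.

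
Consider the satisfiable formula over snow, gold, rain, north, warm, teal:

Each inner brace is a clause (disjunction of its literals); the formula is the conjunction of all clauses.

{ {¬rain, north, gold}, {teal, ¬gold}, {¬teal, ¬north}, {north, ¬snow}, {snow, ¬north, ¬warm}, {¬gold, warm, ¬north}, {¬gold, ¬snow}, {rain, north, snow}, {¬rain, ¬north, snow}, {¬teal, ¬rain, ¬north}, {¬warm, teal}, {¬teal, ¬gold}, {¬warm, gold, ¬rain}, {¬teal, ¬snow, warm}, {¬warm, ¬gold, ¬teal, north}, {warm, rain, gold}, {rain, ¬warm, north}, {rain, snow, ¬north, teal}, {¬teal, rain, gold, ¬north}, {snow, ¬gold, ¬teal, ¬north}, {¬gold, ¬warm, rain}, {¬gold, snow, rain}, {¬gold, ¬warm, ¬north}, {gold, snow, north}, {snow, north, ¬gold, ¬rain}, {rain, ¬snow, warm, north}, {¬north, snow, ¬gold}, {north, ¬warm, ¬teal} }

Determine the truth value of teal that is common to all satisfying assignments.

Suppose teal = True.
Unit clause (¬north) forces north = False.
Unit clause (¬snow) forces snow = False.
Unit clause (rain) forces rain = True.
Unit clause (gold) forces gold = True.
That conflicts with the unit clause (¬gold).
So every satisfying assignment has teal = False.

False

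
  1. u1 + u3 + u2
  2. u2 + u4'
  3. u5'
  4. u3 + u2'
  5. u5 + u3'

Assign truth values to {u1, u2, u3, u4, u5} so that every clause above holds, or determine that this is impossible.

The clause (u5') is unit, so u5 = 0.
The clause (u3') is unit, so u3 = 0.
The clause (u2') is unit, so u2 = 0.
The clause (u1) is unit, so u1 = 1.
The clause (u4') is unit, so u4 = 0.
Every clause now holds.

u1 ↦ 1, u2 ↦ 0, u3 ↦ 0, u4 ↦ 0, u5 ↦ 0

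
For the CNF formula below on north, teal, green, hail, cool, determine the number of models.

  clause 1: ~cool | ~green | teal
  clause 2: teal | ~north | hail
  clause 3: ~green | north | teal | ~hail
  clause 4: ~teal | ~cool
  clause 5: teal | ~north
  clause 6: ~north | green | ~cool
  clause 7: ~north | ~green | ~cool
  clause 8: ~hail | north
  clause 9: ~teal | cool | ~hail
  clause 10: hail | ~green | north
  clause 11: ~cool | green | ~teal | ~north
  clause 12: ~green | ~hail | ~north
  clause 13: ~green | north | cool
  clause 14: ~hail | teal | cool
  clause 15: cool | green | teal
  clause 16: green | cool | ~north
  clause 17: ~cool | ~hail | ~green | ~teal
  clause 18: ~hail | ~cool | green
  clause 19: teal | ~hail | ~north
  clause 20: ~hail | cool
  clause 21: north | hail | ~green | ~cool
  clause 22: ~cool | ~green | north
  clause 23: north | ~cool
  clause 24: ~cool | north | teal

2

There are 2^5 = 32 truth assignments over (north, teal, green, hail, cool).
Split on teal. With teal = 1, the clauses containing teal are satisfied and ~teal drops from the rest; 2 of the 2^4 = 16 assignments to the other variables satisfy what remains.
With teal = 0, by the same count on the reduced clause set, 0 assignments work.
(One model: north=F, teal=T, green=F, hail=F, cool=F.)
Total: 2 + 0 = 2.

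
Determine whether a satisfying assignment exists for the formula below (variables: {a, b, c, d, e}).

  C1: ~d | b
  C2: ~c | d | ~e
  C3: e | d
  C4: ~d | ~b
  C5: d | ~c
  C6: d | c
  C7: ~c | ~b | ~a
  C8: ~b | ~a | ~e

Case d = 0:
Unit clause (e) forces e = 1.
Unit clause (~c) forces c = 0.
But (c) is also a unit clause — contradiction.
Backtrack on d: now try d = 1.
Unit clause (b) forces b = 1.
But (~b) is also a unit clause — contradiction.
Either choice for d ends in contradiction.
No assignment satisfies every clause.

No, unsatisfiable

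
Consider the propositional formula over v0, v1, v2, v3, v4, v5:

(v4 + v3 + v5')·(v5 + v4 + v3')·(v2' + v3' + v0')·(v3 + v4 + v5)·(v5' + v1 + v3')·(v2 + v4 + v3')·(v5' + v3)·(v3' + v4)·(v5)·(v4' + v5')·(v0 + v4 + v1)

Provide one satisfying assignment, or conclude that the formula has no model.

UNSATISFIABLE

Unit clause (v5) forces v5 = 1.
Unit clause (v3) forces v3 = 1.
Unit clause (v1) forces v1 = 1.
Unit clause (v4) forces v4 = 1.
Now (v4') is unsatisfied and unit — conflict.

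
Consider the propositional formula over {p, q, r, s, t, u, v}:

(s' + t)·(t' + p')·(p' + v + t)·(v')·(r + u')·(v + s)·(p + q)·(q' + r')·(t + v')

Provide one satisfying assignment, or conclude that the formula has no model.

p ↦ 0,  q ↦ 1,  r ↦ 0,  s ↦ 1,  t ↦ 1,  u ↦ 0,  v ↦ 0

Unit clause (v') forces v = 0.
Unit clause (s) forces s = 1.
Unit clause (t) forces t = 1.
Unit clause (p') forces p = 0.
Unit clause (q) forces q = 1.
Unit clause (r') forces r = 0.
Unit clause (u') forces u = 0.
All clauses are satisfied.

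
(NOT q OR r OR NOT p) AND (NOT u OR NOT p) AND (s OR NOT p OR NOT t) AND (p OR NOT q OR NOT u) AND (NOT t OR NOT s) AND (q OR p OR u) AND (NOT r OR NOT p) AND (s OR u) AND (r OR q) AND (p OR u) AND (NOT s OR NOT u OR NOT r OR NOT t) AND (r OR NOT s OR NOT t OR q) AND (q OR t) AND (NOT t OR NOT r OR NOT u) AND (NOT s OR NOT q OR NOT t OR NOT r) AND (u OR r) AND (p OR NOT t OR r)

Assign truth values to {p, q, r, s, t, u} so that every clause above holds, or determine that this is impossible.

UNSATISFIABLE

Suppose u = false.
From the singleton clause (s), s = true.
From the singleton clause (NOT t), t = false.
From the singleton clause (p), p = true.
From the singleton clause (NOT r), r = false.
That conflicts with the unit clause (r).
So u must be the other value — set u = true.
From the singleton clause (NOT p), p = false.
From the singleton clause (NOT q), q = false.
From the singleton clause (r), r = true.
From the singleton clause (t), t = true.
That conflicts with the unit clause (NOT t).
Either choice for u ends in contradiction.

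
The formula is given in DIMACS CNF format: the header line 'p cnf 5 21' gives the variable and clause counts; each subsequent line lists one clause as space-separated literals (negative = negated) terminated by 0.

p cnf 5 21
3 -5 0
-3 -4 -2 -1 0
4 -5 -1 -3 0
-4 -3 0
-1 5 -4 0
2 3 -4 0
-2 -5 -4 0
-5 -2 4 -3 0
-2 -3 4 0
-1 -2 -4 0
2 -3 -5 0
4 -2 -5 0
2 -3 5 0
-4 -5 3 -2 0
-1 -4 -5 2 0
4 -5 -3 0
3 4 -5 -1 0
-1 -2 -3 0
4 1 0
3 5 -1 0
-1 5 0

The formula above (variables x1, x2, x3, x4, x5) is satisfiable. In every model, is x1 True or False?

Suppose x1 = True.
The clause (x5) is unit, so x5 = True.
The clause (x3) is unit, so x3 = True.
The clause (x4) is unit, so x4 = True.
That conflicts with the unit clause (¬x4).
So every satisfying assignment has x1 = False.

False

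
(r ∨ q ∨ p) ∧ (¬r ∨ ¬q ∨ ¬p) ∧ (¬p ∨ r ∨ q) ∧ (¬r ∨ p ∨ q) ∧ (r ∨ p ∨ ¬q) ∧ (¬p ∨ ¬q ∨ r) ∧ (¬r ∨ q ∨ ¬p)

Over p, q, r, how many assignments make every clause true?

1

There are 2^3 = 8 truth assignments over (p, q, r).
Split on q. With q = True, the clauses containing q are satisfied and ¬q drops from the rest; 1 of the 2^2 = 4 assignments to the other variables satisfy what remains.
With q = False, by the same count on the reduced clause set, 0 assignments work.
(One model: p=F, q=T, r=T.)
Total: 1 + 0 = 1.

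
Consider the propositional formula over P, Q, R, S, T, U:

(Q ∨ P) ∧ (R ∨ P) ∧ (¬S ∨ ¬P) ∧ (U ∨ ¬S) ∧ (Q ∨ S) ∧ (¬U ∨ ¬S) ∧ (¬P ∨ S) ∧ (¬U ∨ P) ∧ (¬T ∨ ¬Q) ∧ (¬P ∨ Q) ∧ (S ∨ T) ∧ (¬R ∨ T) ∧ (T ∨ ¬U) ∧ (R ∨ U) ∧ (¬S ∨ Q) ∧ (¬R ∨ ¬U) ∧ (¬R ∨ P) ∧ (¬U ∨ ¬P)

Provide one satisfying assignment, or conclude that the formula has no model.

Suppose Q = True.
(¬T) alone gives T = False.
(S) alone gives S = True.
(¬P) alone gives P = False.
(R) alone gives R = True.
That conflicts with the unit clause (¬R).
Backtrack on Q: now try Q = False.
(P) alone gives P = True.
That conflicts with the unit clause (¬P).
Neither Q = True nor Q = False works.

UNSATISFIABLE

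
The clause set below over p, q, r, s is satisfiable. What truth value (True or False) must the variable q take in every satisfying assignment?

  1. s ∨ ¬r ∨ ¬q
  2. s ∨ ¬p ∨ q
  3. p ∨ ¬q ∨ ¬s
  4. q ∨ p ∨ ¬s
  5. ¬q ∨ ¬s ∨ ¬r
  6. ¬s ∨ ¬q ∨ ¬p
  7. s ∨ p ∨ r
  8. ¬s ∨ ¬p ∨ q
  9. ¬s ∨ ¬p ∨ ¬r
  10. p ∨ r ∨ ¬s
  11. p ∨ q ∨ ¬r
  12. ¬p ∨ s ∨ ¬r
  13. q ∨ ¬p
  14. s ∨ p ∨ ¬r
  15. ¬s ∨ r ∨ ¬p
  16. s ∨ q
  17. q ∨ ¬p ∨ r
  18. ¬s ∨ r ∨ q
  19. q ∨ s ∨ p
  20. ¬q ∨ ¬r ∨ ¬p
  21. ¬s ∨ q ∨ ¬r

True

Suppose q = False.
(¬p) alone gives p = False.
(¬s) alone gives s = False.
That conflicts with the unit clause (s).
So every satisfying assignment has q = True.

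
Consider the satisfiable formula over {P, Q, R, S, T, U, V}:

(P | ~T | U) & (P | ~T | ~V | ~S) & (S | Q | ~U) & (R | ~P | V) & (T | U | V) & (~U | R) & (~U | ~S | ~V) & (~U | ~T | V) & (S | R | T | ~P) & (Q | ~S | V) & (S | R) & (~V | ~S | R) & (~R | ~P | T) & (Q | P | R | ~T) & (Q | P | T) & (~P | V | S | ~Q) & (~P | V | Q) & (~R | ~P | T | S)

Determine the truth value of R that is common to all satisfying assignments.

True

Suppose R = 0.
(~U) alone gives U = 0.
(S) alone gives S = 1.
(~V) alone gives V = 0.
(~P) alone gives P = 0.
(~T) alone gives T = 0.
That conflicts with the unit clause (T).
So every satisfying assignment has R = True.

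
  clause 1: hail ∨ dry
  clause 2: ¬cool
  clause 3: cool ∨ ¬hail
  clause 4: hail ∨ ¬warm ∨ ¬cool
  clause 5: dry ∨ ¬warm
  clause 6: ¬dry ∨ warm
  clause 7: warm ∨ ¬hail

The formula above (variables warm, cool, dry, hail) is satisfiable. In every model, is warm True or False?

True

Suppose warm = False.
From the singleton clause (¬cool), cool = False.
From the singleton clause (¬hail), hail = False.
From the singleton clause (dry), dry = True.
But (¬dry) is also a unit clause — contradiction.
So every satisfying assignment has warm = True.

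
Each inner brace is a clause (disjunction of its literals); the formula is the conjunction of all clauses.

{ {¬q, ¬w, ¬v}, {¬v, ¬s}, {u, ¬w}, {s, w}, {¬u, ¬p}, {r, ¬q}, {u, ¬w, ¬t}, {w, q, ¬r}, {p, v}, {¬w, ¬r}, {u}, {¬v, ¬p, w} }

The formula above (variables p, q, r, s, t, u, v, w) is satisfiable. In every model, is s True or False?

False

Suppose s = True.
(¬v) alone gives v = False.
(p) alone gives p = True.
(¬u) alone gives u = False.
Now (u) is unsatisfied and unit — conflict.
So every satisfying assignment has s = False.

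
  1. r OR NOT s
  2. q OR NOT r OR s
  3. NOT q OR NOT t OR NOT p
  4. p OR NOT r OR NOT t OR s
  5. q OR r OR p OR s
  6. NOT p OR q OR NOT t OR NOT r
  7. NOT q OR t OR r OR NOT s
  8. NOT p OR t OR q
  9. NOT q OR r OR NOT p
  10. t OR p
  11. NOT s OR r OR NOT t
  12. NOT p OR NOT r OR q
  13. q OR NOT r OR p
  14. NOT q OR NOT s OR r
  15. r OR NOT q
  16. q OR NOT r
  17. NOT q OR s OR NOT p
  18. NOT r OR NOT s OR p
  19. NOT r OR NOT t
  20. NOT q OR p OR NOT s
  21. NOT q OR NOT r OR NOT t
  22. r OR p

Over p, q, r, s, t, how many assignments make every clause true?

There are 2^5 = 32 truth assignments over (p, q, r, s, t).
Split on s. With s = true, the clauses containing s are satisfied and NOT s drops from the rest; 1 of the 2^4 = 16 assignments to the other variables satisfy what remains.
With s = false, by the same count on the reduced clause set, 1 assignment works.
Total: 1 + 1 = 2.

2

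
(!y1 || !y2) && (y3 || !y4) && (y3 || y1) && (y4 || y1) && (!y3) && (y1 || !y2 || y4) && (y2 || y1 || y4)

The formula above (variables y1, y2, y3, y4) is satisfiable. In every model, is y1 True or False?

True

Suppose y1 = false.
From the singleton clause (y3), y3 = true.
Now (!y3) is unsatisfied and unit — conflict.
So every satisfying assignment has y1 = True.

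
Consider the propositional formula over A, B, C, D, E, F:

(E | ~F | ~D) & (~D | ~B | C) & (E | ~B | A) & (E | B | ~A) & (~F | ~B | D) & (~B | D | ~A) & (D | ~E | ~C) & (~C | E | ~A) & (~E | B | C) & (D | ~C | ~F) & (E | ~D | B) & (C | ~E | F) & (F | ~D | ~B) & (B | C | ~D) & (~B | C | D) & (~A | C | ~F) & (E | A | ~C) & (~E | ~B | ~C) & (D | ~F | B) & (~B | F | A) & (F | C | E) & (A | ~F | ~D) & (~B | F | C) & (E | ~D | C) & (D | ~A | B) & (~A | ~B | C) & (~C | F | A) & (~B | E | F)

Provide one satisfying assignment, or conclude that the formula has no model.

Try E = 1.
Try D = 1.
Try B = 0.
Unit clause (C) forces C = 1.
Try A = 1.
All clauses hold; F can take either value.

A ↦ 1,  B ↦ 0,  C ↦ 1,  D ↦ 1,  E ↦ 1,  F ↦ 1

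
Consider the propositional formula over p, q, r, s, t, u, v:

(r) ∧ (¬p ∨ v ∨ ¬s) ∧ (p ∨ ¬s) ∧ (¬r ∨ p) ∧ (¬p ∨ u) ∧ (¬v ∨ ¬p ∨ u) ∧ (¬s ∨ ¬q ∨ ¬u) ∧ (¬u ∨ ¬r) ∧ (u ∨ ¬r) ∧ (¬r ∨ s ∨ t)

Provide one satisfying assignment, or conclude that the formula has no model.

The clause (r) is unit, so r = True.
The clause (p) is unit, so p = True.
The clause (u) is unit, so u = True.
Now (¬u) is unsatisfied and unit — conflict.

UNSATISFIABLE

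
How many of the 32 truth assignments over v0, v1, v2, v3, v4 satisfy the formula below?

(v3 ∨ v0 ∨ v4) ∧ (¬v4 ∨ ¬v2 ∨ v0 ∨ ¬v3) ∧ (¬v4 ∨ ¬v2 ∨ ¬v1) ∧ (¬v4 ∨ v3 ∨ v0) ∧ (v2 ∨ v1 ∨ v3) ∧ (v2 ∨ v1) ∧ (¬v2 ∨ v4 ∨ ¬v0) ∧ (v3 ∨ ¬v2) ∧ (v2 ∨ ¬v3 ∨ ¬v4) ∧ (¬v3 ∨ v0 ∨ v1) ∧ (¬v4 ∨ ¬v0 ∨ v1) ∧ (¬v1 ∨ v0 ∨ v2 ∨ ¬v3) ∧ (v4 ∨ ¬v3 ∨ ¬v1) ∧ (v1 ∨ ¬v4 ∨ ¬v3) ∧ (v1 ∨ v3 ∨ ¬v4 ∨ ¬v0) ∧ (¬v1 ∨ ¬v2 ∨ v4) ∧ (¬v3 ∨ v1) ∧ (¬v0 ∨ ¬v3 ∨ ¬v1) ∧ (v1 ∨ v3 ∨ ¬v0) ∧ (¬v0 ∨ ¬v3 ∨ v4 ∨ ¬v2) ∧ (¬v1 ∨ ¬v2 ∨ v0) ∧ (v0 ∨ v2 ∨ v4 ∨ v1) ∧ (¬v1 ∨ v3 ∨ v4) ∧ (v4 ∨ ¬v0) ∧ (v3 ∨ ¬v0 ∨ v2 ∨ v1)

1

There are 2^5 = 32 truth assignments over (v0, v1, v2, v3, v4).
Split on v2. With v2 = True, the clauses containing v2 are satisfied and ¬v2 drops from the rest; 0 of the 2^4 = 16 assignments to the other variables satisfy what remains.
With v2 = False, by the same count on the reduced clause set, 1 assignment works.
(One model: v0=T, v1=T, v2=F, v3=F, v4=T.)
Total: 0 + 1 = 1.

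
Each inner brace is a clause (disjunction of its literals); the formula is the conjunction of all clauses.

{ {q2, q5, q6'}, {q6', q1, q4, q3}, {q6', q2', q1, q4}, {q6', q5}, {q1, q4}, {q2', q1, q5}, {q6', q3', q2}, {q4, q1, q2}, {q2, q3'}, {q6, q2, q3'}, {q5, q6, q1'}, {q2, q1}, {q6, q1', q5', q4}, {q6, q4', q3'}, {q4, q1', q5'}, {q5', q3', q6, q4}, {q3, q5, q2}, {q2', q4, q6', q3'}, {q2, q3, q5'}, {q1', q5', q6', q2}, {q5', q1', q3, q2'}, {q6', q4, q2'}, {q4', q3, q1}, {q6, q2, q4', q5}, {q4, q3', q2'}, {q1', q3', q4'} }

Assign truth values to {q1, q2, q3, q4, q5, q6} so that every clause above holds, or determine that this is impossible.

q1: 0; q2: 1; q3: 1; q4: 1; q5: 1; q6: 1

Suppose q6 = 1.
The clause (q5) is unit, so q5 = 1.
Suppose q1 = 0.
The clause (q4) is unit, so q4 = 1.
The clause (q2) is unit, so q2 = 1.
The clause (q3) is unit, so q3 = 1.
All clauses are satisfied.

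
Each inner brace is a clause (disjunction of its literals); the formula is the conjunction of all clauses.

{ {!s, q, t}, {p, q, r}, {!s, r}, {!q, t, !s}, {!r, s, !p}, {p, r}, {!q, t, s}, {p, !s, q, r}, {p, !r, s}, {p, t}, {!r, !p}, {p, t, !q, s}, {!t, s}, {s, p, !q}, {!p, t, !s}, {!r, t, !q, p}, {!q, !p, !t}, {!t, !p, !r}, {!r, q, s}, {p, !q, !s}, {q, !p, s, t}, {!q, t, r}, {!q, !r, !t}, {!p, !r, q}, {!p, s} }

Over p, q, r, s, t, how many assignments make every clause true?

1

There are 2^5 = 32 truth assignments over (p, q, r, s, t).
Split on r. With r = true, the clauses containing r are satisfied and !r drops from the rest; 1 of the 2^4 = 16 assignments to the other variables satisfy what remains.
With r = false, by the same count on the reduced clause set, 0 assignments work.
(One model: p=F, q=F, r=T, s=T, t=T.)
Total: 1 + 0 = 1.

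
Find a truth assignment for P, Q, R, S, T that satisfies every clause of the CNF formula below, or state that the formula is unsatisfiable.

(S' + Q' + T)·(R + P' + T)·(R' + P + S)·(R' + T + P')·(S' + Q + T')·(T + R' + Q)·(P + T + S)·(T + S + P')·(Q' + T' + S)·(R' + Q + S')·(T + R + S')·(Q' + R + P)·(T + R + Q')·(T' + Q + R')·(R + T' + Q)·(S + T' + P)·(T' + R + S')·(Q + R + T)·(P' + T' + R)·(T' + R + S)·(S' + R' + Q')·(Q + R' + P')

UNSATISFIABLE

Branch on S: set S = 0.
Branch on R: set R = 0.
The clause (T') is unit, so T = 0.
The clause (P') is unit, so P = 0.
But (P) is also a unit clause — contradiction.
Undo R and try R = 1.
The clause (P) is unit, so P = 1.
The clause (T) is unit, so T = 1.
The clause (Q') is unit, so Q = 0.
But (Q) is also a unit clause — contradiction.
Neither R = 1 nor R = 0 works.
Undo S and try S = 1.
Branch on Q: set Q = 0.
The clause (T') is unit, so T = 0.
The clause (R') is unit, so R = 0.
But (R) is also a unit clause — contradiction.
Undo Q and try Q = 1.
The clause (T) is unit, so T = 1.
The clause (R) is unit, so R = 1.
But (R') is also a unit clause — contradiction.
Neither Q = 1 nor Q = 0 works.
Neither S = 1 nor S = 0 works.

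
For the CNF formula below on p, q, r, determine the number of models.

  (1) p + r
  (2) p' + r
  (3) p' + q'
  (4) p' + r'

2

There are 2^3 = 8 truth assignments over (p, q, r).
Check each against the 4 clauses (columns in the order p, q, r):
  F F F  ✗ fails (p + r)
  F F T  ✓ satisfies all
  F T F  ✗ fails (p + r)
  F T T  ✓ satisfies all
  T F F  ✗ fails (p' + r)
  T F T  ✗ fails (p' + r')
  T T F  ✗ fails (p' + r)
  T T T  ✗ fails (p' + q')
2 of the 8 rows are models.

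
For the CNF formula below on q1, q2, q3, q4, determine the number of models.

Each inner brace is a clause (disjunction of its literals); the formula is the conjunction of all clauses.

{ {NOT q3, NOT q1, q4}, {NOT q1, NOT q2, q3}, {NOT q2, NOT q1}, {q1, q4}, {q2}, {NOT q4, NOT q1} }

There are 2^4 = 16 truth assignments over (q1, q2, q3, q4).
Check each against the 6 clauses (columns in the order q1, q2, q3, q4):
  F F F F  ✗ fails (q1 OR q4)
  F F F T  ✗ fails (q2)
  F F T F  ✗ fails (q1 OR q4)
  F F T T  ✗ fails (q2)
  F T F F  ✗ fails (q1 OR q4)
  F T F T  ✓ satisfies all
  F T T F  ✗ fails (q1 OR q4)
  F T T T  ✓ satisfies all
  T F F F  ✗ fails (q2)
  T F F T  ✗ fails (q2)
  T F T F  ✗ fails (NOT q3 OR NOT q1 OR q4)
  T F T T  ✗ fails (q2)
  T T F F  ✗ fails (NOT q1 OR NOT q2 OR q3)
  T T F T  ✗ fails (NOT q1 OR NOT q2 OR q3)
  T T T F  ✗ fails (NOT q3 OR NOT q1 OR q4)
  T T T T  ✗ fails (NOT q2 OR NOT q1)
2 of the 16 rows are models.

2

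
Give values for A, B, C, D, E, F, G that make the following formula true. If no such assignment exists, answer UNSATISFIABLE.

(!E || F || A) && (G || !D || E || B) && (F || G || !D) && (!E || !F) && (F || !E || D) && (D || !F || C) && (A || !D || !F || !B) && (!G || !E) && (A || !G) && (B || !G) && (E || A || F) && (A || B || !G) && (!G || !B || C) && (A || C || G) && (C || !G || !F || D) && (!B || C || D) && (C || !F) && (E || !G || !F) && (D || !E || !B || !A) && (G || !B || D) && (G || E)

A ↦ true, B ↦ true, C ↦ true, D ↦ false, E ↦ false, F ↦ false, G ↦ true

Branch on E: set E = false.
The clause (G) is unit, so G = true.
The clause (A) is unit, so A = true.
The clause (B) is unit, so B = true.
The clause (C) is unit, so C = true.
The clause (!F) is unit, so F = false.
No clause remains; D is free.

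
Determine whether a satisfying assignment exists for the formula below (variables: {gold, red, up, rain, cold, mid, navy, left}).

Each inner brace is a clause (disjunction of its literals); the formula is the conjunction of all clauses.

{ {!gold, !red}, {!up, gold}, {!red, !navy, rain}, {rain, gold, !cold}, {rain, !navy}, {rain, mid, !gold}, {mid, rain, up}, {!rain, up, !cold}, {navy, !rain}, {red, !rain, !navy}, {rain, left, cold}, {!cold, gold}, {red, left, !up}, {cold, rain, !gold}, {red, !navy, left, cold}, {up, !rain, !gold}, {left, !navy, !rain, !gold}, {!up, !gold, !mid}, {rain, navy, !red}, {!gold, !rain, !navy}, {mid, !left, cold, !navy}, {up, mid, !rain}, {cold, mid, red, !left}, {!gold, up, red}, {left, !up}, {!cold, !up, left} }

Branch on gold: set gold = false.
From the singleton clause (!up), up = false.
From the singleton clause (!cold), cold = false.
Branch on rain: set rain = true.
From the singleton clause (navy), navy = true.
From the singleton clause (red), red = true.
From the singleton clause (mid), mid = true.
No clause remains; left is free.
A satisfying assignment: gold ↦ false, red ↦ true, up ↦ false, rain ↦ true, cold ↦ false, mid ↦ true, navy ↦ true, left ↦ true.

Yes, satisfiable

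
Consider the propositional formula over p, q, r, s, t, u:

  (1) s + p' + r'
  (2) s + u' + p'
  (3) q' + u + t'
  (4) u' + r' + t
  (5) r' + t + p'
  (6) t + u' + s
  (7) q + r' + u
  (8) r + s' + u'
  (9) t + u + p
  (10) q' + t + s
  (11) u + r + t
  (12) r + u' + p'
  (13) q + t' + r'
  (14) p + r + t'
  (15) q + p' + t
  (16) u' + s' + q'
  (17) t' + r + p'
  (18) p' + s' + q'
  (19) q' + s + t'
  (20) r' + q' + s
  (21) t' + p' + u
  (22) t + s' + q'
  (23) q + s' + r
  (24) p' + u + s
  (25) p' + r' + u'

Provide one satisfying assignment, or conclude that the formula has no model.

Try s = 1.
Try r = 1.
Try u = 0.
Unit clause (q) forces q = 1.
Unit clause (t') forces t = 0.
But (t) is also a unit clause — contradiction.
Backtrack on u: now try u = 1.
Unit clause (t) forces t = 1.
Unit clause (q) forces q = 1.
But (q') is also a unit clause — contradiction.
Neither u = 1 nor u = 0 works.
Backtrack on r: now try r = 0.
Unit clause (u') forces u = 0.
Unit clause (t) forces t = 1.
Unit clause (q') forces q = 0.
But (q) is also a unit clause — contradiction.
Neither r = 1 nor r = 0 works.
Backtrack on s: now try s = 0.
Try p = 0.
Try t = 1.
Unit clause (r) forces r = 1.
Unit clause (q) forces q = 1.
But (q') is also a unit clause — contradiction.
Backtrack on t: now try t = 0.
Unit clause (u') forces u = 0.
But (u) is also a unit clause — contradiction.
Neither t = 1 nor t = 0 works.
Backtrack on p: now try p = 1.
Unit clause (r') forces r = 0.
Unit clause (u') forces u = 0.
But (u) is also a unit clause — contradiction.
Neither p = 1 nor p = 0 works.
Neither s = 1 nor s = 0 works.

UNSATISFIABLE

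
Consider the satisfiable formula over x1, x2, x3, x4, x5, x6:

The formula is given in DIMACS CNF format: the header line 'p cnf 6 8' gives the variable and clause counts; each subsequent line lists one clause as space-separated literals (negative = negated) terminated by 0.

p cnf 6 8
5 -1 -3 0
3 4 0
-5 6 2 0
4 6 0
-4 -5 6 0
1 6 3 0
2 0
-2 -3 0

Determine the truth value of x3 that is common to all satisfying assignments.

Suppose x3 = True.
The clause (x2) is unit, so x2 = True.
Now (¬x2) is unsatisfied and unit — conflict.
So every satisfying assignment has x3 = False.

False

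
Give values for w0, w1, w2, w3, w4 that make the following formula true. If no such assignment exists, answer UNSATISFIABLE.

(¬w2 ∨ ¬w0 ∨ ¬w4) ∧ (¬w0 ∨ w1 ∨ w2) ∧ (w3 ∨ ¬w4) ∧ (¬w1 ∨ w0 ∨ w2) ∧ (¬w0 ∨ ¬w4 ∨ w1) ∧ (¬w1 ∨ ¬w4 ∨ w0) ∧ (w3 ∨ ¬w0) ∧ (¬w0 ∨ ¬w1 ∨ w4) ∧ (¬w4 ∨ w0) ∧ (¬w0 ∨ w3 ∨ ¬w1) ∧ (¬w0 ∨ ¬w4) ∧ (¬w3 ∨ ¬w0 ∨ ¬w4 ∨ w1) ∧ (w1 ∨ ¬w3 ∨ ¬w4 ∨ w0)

Case w3 = False:
From the singleton clause (¬w4), w4 = False.
From the singleton clause (¬w0), w0 = False.
Case w1 = False:
No clause remains; w2 is free.

w0 ↦ False; w1 ↦ False; w2 ↦ True; w3 ↦ False; w4 ↦ False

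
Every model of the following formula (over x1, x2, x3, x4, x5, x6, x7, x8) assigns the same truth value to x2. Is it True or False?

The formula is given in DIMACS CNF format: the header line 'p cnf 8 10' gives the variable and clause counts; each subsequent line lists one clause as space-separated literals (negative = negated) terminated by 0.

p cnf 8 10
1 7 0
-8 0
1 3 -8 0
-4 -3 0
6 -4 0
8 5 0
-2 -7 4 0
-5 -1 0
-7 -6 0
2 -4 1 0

False

Suppose x2 = True.
Unit clause (¬x8) forces x8 = False.
Unit clause (x5) forces x5 = True.
Unit clause (¬x1) forces x1 = False.
Unit clause (x7) forces x7 = True.
Unit clause (x4) forces x4 = True.
Unit clause (¬x3) forces x3 = False.
Unit clause (x6) forces x6 = True.
But (¬x6) is also a unit clause — contradiction.
So every satisfying assignment has x2 = False.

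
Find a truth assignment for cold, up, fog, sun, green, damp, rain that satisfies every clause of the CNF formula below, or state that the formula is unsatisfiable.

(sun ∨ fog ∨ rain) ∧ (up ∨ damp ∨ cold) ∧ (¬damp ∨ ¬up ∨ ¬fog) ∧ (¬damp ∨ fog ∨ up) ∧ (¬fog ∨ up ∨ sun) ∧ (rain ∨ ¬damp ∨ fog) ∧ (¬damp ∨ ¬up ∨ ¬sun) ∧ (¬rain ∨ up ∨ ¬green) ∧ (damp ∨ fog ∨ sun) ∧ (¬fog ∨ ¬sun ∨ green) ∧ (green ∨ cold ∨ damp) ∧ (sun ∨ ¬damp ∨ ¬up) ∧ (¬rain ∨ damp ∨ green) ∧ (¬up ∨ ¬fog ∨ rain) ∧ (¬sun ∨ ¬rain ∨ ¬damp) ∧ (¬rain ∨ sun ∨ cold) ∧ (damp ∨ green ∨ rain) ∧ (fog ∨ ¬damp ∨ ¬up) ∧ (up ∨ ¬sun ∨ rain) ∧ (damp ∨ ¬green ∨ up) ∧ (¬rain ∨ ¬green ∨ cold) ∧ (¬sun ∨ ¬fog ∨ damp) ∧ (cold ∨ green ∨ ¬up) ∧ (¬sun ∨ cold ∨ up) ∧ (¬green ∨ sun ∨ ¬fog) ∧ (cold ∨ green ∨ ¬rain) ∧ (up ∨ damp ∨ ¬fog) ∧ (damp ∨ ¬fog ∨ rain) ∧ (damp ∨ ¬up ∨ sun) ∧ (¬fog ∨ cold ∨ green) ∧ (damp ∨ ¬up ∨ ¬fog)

Case sun = True:
Case damp = False:
(¬fog) alone gives fog = False.
Case up = True:
Case green = True:
Case rain = True:
(cold) alone gives cold = True.
All clauses are satisfied.

cold ↦ True, up ↦ True, fog ↦ False, sun ↦ True, green ↦ True, damp ↦ False, rain ↦ True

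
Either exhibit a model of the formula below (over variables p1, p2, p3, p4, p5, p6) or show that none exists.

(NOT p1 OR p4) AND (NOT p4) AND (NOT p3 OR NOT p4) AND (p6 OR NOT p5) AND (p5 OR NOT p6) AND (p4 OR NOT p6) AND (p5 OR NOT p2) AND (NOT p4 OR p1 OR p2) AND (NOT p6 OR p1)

p1 ↦ false; p2 ↦ false; p3 ↦ false; p4 ↦ false; p5 ↦ false; p6 ↦ false

The clause (NOT p4) is unit, so p4 = false.
The clause (NOT p1) is unit, so p1 = false.
The clause (NOT p6) is unit, so p6 = false.
The clause (NOT p5) is unit, so p5 = false.
The clause (NOT p2) is unit, so p2 = false.
Every clause is now satisfied; p3 is unconstrained.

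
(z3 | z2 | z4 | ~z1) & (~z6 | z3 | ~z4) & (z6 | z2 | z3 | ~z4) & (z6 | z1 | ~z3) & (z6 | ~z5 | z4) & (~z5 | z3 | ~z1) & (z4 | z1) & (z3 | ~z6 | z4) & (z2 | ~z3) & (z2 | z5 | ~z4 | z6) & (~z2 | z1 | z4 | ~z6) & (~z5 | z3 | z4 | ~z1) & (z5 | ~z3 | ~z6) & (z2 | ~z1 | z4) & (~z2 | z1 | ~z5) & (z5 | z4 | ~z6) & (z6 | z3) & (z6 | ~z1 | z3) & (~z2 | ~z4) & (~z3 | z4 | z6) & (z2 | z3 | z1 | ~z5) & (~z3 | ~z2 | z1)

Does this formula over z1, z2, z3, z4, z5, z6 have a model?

Case z4 = 0:
From the singleton clause (z1), z1 = 1.
From the singleton clause (z2), z2 = 1.
Case z6 = 1:
From the singleton clause (z3), z3 = 1.
From the singleton clause (z5), z5 = 1.
This assignment satisfies each clause.
A satisfying assignment: z1: 1, z2: 1, z3: 1, z4: 0, z5: 1, z6: 1.

Satisfiable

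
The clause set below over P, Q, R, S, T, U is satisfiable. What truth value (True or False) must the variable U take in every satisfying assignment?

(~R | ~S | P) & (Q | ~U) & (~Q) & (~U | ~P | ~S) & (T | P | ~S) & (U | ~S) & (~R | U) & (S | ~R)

False

Suppose U = 1.
(Q) alone gives Q = 1.
But (~Q) is also a unit clause — contradiction.
So every satisfying assignment has U = False.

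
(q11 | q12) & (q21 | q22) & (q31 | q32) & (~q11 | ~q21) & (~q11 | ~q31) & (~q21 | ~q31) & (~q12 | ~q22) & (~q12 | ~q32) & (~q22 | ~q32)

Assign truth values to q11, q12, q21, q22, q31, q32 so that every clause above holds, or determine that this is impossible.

Try q11 = 1.
The clause (~q21) is unit, so q21 = 0.
The clause (q22) is unit, so q22 = 1.
The clause (~q31) is unit, so q31 = 0.
The clause (q32) is unit, so q32 = 1.
Now (~q32) is unsatisfied and unit — conflict.
Backtrack on q11: now try q11 = 0.
The clause (q12) is unit, so q12 = 1.
The clause (~q22) is unit, so q22 = 0.
The clause (q21) is unit, so q21 = 1.
The clause (~q31) is unit, so q31 = 0.
The clause (q32) is unit, so q32 = 1.
Now (~q32) is unsatisfied and unit — conflict.
Either choice for q11 ends in contradiction.

UNSATISFIABLE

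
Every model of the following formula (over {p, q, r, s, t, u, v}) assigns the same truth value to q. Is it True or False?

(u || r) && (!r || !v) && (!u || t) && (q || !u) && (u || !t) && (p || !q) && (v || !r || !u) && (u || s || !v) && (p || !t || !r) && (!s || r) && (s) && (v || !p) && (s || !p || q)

False

Suppose q = true.
From the singleton clause (p), p = true.
From the singleton clause (s), s = true.
From the singleton clause (r), r = true.
From the singleton clause (!v), v = false.
Now (v) is unsatisfied and unit — conflict.
So every satisfying assignment has q = False.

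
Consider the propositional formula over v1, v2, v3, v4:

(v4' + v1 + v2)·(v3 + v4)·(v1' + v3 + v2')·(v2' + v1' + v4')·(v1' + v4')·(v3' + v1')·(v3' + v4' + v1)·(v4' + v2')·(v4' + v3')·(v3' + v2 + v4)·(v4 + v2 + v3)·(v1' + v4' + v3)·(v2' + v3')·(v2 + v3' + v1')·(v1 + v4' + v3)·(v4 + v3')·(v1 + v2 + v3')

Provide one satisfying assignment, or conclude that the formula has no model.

UNSATISFIABLE

Try v3 = 1.
(v1') alone gives v1 = 0.
(v4') alone gives v4 = 0.
But (v4) is also a unit clause — contradiction.
So v3 must be the other value — set v3 = 0.
(v4) alone gives v4 = 1.
(v1') alone gives v1 = 0.
But (v1) is also a unit clause — contradiction.
Both values of v3 lead to a conflict.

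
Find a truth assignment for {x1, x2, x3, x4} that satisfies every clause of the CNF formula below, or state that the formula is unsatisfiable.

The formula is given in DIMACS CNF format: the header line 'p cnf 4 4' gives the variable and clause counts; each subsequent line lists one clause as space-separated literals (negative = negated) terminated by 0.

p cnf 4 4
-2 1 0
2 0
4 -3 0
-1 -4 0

x1: True,  x2: True,  x3: False,  x4: False

Unit clause (x2) forces x2 = True.
Unit clause (x1) forces x1 = True.
Unit clause (¬x4) forces x4 = False.
Unit clause (¬x3) forces x3 = False.
Every clause now holds.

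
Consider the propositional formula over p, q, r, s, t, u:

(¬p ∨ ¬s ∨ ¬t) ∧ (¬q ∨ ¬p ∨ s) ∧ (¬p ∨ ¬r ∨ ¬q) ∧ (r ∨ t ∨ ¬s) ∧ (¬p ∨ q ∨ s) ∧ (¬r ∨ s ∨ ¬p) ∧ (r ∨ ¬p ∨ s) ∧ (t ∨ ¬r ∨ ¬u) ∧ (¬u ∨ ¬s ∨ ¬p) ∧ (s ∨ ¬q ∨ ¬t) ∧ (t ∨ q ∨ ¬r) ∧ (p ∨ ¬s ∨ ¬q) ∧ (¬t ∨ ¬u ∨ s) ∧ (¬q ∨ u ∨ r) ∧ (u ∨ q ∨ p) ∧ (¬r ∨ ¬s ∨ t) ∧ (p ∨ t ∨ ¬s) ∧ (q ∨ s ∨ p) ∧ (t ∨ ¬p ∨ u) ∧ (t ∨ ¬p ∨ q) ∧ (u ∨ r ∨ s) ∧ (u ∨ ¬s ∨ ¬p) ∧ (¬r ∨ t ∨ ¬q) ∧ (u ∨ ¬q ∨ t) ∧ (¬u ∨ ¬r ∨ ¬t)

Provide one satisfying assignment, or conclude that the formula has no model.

p ↦ False; q ↦ False; r ↦ False; s ↦ True; t ↦ True; u ↦ True

Case p = False:
Case s = True:
(¬q) alone gives q = False.
(u) alone gives u = True.
(t) alone gives t = True.
(¬r) alone gives r = False.
Every clause now holds.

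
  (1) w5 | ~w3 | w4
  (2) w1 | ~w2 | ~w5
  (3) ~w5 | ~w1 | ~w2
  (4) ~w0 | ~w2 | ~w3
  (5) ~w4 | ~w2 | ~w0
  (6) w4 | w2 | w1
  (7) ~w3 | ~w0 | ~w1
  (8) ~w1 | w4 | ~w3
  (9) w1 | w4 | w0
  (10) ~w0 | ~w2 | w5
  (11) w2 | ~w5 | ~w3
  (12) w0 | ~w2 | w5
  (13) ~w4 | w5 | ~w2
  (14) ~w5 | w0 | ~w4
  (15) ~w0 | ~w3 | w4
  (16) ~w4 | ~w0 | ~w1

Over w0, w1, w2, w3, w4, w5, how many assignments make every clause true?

There are 2^6 = 64 truth assignments over (w0, w1, w2, w3, w4, w5).
Split on w0. With w0 = 1, the clauses containing w0 are satisfied and ~w0 drops from the rest; 5 of the 2^5 = 32 assignments to the other variables satisfy what remains.
With w0 = 0, by the same count on the reduced clause set, 6 assignments work.
Total: 5 + 6 = 11.

11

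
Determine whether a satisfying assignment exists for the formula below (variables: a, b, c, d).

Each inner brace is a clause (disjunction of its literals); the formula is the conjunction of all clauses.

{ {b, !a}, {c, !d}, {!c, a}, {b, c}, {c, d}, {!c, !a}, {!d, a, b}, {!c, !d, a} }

No

Suppose b = true.
Suppose c = true.
Unit clause (a) forces a = true.
Now (!a) is unsatisfied and unit — conflict.
So c must be the other value — set c = false.
Unit clause (!d) forces d = false.
Now (d) is unsatisfied and unit — conflict.
Neither c = true nor c = false works.
So b must be the other value — set b = false.
Unit clause (!a) forces a = false.
Unit clause (!c) forces c = false.
Now (c) is unsatisfied and unit — conflict.
Neither b = true nor b = false works.
No assignment satisfies every clause.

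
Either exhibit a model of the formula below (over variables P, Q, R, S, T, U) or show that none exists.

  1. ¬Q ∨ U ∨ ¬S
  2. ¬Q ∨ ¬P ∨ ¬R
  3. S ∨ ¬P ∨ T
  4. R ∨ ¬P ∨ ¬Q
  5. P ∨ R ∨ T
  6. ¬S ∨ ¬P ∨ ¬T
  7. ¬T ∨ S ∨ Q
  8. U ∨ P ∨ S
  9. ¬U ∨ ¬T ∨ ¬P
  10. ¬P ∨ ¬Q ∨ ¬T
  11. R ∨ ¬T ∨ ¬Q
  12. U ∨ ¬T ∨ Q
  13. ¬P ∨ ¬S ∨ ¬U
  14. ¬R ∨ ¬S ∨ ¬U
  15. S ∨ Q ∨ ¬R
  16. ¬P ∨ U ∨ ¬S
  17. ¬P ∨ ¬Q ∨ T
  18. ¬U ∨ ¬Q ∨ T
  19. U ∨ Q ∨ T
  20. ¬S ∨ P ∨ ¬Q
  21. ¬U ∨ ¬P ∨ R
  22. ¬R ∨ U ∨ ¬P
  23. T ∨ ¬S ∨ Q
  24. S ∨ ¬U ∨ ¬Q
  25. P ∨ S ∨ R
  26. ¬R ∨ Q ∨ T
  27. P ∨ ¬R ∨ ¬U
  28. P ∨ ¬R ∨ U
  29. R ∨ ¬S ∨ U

Case Q = False:
Case T = True:
The clause (S) is unit, so S = True.
The clause (¬P) is unit, so P = False.
The clause (U) is unit, so U = True.
The clause (¬R) is unit, so R = False.
This assignment satisfies each clause.

P: False; Q: False; R: False; S: True; T: True; U: True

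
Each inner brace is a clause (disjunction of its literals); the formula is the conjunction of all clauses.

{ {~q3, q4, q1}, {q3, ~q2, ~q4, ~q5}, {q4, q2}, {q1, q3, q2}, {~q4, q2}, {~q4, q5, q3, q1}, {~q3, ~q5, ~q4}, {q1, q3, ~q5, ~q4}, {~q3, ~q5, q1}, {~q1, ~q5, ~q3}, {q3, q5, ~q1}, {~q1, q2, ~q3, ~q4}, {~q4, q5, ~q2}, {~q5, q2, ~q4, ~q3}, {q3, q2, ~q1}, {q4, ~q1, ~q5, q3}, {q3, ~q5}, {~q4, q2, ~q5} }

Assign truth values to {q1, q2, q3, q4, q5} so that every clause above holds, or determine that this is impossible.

q1 ↦ 1; q2 ↦ 1; q3 ↦ 1; q4 ↦ 0; q5 ↦ 0

Suppose q4 = 0.
The clause (q2) is unit, so q2 = 1.
Suppose q3 = 1.
The clause (q1) is unit, so q1 = 1.
The clause (~q5) is unit, so q5 = 0.
This assignment satisfies each clause.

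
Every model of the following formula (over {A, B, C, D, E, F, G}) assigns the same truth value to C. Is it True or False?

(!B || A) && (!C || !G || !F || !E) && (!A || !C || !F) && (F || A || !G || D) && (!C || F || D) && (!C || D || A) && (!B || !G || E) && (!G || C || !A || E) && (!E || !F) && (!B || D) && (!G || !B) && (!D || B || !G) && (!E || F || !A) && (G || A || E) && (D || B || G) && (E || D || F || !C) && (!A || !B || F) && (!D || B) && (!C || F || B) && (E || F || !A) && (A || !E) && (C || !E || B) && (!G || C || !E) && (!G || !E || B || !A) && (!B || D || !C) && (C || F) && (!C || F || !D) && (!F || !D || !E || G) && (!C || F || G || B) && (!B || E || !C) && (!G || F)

Suppose C = true.
Case B = false:
Unit clause (!D) forces D = false.
Unit clause (F) forces F = true.
Unit clause (!A) forces A = false.
That conflicts with the unit clause (A).
Backtrack on B: now try B = true.
Unit clause (A) forces A = true.
Unit clause (!F) forces F = false.
That conflicts with the unit clause (F).
Neither B = true nor B = false works.
So every satisfying assignment has C = False.

False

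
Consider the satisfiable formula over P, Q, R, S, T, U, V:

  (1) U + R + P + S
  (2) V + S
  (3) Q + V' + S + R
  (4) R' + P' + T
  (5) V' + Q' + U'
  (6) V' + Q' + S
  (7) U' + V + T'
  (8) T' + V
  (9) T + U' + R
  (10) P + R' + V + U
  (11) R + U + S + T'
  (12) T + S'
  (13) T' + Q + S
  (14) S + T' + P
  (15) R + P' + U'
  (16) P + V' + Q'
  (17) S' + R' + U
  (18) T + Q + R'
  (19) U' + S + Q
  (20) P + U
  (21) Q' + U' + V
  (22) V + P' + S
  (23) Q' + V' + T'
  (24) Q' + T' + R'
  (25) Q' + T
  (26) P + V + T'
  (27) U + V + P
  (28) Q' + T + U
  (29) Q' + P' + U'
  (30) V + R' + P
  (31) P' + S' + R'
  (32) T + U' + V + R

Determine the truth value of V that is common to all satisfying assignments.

True

Suppose V = 0.
Unit clause (S) forces S = 1.
Unit clause (T') forces T = 0.
But (T) is also a unit clause — contradiction.
So every satisfying assignment has V = True.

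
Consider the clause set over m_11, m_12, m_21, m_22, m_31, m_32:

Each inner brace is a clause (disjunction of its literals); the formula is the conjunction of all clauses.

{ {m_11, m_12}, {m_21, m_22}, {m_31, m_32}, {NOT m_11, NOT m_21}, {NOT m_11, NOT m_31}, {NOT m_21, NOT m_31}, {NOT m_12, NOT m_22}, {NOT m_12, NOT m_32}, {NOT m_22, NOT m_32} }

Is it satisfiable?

Case m_11 = true:
From the singleton clause (NOT m_21), m_21 = false.
From the singleton clause (m_22), m_22 = true.
From the singleton clause (NOT m_31), m_31 = false.
From the singleton clause (m_32), m_32 = true.
But (NOT m_32) is also a unit clause — contradiction.
Backtrack on m_11: now try m_11 = false.
From the singleton clause (m_12), m_12 = true.
From the singleton clause (NOT m_22), m_22 = false.
From the singleton clause (m_21), m_21 = true.
From the singleton clause (NOT m_31), m_31 = false.
From the singleton clause (m_32), m_32 = true.
But (NOT m_32) is also a unit clause — contradiction.
Neither m_11 = true nor m_11 = false works.
No assignment satisfies every clause.

No, unsatisfiable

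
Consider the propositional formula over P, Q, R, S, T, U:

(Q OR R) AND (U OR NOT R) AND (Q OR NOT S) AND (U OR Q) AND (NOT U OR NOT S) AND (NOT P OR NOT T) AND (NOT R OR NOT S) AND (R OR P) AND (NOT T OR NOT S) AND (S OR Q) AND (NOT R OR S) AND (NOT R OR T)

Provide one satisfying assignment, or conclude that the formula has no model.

Try Q = true.
Try U = false.
(NOT R) alone gives R = false.
(P) alone gives P = true.
(NOT T) alone gives T = false.
No clause remains; S is free.

P: true,  Q: true,  R: false,  S: false,  T: false,  U: false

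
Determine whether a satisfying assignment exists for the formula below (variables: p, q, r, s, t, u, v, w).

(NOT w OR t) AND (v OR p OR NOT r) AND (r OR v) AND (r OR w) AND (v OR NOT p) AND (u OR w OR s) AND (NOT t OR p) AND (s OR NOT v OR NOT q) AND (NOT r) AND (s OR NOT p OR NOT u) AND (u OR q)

From the singleton clause (NOT r), r = false.
From the singleton clause (v), v = true.
From the singleton clause (w), w = true.
From the singleton clause (t), t = true.
From the singleton clause (p), p = true.
Suppose s = true.
Suppose u = true.
No clause remains; q is free.
A satisfying assignment: p: true; q: true; r: false; s: true; t: true; u: true; v: true; w: true.

Satisfiable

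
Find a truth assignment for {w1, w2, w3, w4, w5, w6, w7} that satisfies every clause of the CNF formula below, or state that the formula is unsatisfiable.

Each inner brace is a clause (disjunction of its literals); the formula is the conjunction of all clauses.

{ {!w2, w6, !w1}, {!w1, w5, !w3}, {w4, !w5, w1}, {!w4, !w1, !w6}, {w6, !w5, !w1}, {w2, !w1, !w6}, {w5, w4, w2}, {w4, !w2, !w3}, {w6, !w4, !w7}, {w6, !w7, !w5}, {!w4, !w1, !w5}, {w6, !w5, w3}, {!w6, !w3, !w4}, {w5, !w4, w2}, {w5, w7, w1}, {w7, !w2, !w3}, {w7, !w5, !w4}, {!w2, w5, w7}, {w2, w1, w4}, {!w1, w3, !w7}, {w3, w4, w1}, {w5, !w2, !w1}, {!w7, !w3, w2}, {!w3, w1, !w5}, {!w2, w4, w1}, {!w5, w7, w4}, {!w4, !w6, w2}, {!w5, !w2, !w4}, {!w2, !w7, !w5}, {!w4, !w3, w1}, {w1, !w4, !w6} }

UNSATISFIABLE

Suppose w2 = false.
Suppose w1 = false.
From the singleton clause (w4), w4 = true.
From the singleton clause (w5), w5 = true.
From the singleton clause (w7), w7 = true.
From the singleton clause (w6), w6 = true.
Now (!w6) is unsatisfied and unit — conflict.
Backtrack on w1: now try w1 = true.
From the singleton clause (!w6), w6 = false.
From the singleton clause (!w5), w5 = false.
From the singleton clause (!w3), w3 = false.
From the singleton clause (w4), w4 = true.
Now (!w4) is unsatisfied and unit — conflict.
Neither w1 = true nor w1 = false works.
Backtrack on w2: now try w2 = true.
Suppose w6 = true.
Suppose w4 = false.
From the singleton clause (!w3), w3 = false.
From the singleton clause (w1), w1 = true.
From the singleton clause (!w7), w7 = false.
From the singleton clause (w5), w5 = true.
Now (!w5) is unsatisfied and unit — conflict.
Backtrack on w4: now try w4 = true.
From the singleton clause (!w1), w1 = false.
Now (w1) is unsatisfied and unit — conflict.
Neither w4 = true nor w4 = false works.
Backtrack on w6: now try w6 = false.
From the singleton clause (!w1), w1 = false.
From the singleton clause (w4), w4 = true.
From the singleton clause (!w7), w7 = false.
From the singleton clause (w5), w5 = true.
Now (!w5) is unsatisfied and unit — conflict.
Neither w6 = true nor w6 = false works.
Neither w2 = true nor w2 = false works.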